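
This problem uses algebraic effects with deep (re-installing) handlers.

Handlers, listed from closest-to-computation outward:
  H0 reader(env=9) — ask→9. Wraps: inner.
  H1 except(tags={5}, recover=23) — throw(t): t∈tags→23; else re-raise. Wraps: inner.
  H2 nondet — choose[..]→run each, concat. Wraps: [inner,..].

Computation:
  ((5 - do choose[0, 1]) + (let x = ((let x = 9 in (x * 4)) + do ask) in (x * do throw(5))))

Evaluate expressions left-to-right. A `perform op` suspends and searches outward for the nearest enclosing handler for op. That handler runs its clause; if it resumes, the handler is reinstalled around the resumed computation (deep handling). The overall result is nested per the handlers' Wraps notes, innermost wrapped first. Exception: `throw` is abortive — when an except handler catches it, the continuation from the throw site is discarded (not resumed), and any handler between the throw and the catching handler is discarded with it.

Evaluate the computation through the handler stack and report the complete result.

Evaluation trace:
choose[0, 1] @ H2
  branch[0] choose=0:
    ask @ H0 ⇒ 9
    throw(5) @ H1 caught ⇒ 23
    H2 returns [23]
  branch[1] choose=1:
    ask @ H0 ⇒ 9
    throw(5) @ H1 caught ⇒ 23
    H2 returns [23]
= [23, 23]

Answer: [23, 23]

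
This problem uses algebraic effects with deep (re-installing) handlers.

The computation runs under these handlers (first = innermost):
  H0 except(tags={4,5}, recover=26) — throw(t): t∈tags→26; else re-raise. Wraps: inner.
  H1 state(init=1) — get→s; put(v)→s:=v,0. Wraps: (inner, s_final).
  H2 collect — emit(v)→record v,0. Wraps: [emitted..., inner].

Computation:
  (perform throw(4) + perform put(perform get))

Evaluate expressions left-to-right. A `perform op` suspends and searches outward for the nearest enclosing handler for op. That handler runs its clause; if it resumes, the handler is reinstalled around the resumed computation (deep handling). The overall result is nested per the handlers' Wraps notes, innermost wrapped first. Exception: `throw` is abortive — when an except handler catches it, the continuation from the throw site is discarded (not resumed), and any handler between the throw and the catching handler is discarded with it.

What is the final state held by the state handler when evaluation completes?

Answer: 1

Evaluation trace:
throw(4) @ H0 caught ⇒ 26
H1 returns (26, 1)
H2 returns [(26, 1)]
= [(26, 1)]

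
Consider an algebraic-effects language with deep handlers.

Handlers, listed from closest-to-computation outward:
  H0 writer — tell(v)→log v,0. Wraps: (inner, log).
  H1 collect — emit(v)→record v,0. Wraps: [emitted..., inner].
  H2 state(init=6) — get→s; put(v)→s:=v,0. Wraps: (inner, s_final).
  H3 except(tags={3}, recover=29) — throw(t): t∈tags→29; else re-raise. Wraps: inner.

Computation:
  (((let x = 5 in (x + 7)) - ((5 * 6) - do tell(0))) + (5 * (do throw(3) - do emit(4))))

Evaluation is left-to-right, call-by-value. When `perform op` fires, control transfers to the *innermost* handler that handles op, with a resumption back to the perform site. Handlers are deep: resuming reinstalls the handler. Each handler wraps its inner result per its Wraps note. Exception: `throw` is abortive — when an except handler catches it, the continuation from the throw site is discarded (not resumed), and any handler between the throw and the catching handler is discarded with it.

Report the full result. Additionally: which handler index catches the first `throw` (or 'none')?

Working:
tell(0) @ H0 ⇒ log+=0
throw(3) @ H3 caught ⇒ 29
= 29

Answer: 29 ; first throw caught by: H3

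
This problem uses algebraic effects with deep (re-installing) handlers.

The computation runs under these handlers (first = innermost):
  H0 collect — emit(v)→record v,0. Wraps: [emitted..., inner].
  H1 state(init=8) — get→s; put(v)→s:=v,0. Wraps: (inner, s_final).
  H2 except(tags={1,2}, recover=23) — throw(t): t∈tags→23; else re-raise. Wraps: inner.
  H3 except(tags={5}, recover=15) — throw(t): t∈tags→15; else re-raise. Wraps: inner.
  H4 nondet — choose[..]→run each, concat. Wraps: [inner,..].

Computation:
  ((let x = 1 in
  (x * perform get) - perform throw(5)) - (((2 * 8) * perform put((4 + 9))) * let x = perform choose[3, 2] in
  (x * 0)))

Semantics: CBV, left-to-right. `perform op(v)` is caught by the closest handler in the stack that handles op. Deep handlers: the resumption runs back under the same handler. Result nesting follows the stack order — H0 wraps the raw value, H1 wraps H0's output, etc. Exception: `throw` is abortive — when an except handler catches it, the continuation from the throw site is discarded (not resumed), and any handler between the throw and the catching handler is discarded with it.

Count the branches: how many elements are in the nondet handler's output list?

Answer: 1

Evaluation trace:
get @ H1 ⇒ 8
throw(5) @ H2 re-raised
throw(5) @ H3 caught ⇒ 15
H4 returns [15]
= [15]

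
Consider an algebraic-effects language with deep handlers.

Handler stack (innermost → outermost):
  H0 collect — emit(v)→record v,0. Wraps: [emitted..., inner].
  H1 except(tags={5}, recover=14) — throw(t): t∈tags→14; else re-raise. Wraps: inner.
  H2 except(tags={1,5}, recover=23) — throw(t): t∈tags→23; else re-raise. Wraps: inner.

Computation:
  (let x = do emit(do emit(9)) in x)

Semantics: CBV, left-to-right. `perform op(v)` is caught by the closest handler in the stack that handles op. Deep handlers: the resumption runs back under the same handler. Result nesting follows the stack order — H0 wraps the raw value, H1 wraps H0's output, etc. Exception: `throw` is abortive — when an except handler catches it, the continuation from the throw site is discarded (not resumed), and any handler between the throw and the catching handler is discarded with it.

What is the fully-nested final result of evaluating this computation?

Answer: [9, 0, 0]

Evaluation trace:
emit(9) @ H0 ⇒ out+=9
emit(0) @ H0 ⇒ out+=0
H0 returns [9, 0, 0]
H1 returns [9, 0, 0]
H2 returns [9, 0, 0]
= [9, 0, 0]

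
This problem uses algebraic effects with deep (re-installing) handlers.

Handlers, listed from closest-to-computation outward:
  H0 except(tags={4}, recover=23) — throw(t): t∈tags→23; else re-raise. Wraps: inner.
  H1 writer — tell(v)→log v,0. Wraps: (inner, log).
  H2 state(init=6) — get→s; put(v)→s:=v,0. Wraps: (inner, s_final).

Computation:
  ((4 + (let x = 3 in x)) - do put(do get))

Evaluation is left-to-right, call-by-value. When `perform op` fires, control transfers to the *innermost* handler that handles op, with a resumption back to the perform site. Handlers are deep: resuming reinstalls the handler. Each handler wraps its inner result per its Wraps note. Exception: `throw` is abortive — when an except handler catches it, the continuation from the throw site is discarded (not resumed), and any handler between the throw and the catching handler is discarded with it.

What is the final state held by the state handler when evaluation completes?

Answer: 6

Working:
get @ H2 ⇒ 6
put(6) @ H2 ⇒ s:=6
H0 returns 7
H1 returns (7, ())
H2 returns ((7, ()), 6)
= ((7, ()), 6)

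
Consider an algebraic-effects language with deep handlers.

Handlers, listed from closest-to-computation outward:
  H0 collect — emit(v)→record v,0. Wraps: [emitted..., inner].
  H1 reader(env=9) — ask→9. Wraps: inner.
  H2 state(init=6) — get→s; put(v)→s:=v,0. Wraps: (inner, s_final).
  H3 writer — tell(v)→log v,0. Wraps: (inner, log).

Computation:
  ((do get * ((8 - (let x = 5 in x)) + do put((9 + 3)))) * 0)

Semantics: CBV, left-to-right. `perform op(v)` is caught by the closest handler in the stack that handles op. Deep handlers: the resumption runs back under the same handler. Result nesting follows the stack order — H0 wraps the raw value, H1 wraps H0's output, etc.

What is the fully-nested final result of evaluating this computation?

Evaluation trace:
get @ H2 ⇒ 6
put(12) @ H2 ⇒ s:=12
H0 returns [0]
H1 returns [0]
H2 returns ([0], 12)
H3 returns (([0], 12), ())
= (([0], 12), ())

Answer: (([0], 12), ())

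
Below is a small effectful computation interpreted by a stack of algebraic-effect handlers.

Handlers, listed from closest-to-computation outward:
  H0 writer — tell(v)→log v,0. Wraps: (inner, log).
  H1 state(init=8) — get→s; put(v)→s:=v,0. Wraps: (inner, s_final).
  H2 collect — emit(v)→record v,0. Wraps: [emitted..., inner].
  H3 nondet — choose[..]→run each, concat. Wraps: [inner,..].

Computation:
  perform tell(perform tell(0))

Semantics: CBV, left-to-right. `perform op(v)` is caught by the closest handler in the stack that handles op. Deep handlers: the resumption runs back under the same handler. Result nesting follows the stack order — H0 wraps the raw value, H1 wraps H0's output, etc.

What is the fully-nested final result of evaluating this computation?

Answer: [[((0, (0, 0)), 8)]]

Evaluation trace:
tell(0) @ H0 ⇒ log+=0
tell(0) @ H0 ⇒ log+=0
H0 returns (0, (0, 0))
H1 returns ((0, (0, 0)), 8)
H2 returns [((0, (0, 0)), 8)]
H3 returns [[((0, (0, 0)), 8)]]
= [[((0, (0, 0)), 8)]]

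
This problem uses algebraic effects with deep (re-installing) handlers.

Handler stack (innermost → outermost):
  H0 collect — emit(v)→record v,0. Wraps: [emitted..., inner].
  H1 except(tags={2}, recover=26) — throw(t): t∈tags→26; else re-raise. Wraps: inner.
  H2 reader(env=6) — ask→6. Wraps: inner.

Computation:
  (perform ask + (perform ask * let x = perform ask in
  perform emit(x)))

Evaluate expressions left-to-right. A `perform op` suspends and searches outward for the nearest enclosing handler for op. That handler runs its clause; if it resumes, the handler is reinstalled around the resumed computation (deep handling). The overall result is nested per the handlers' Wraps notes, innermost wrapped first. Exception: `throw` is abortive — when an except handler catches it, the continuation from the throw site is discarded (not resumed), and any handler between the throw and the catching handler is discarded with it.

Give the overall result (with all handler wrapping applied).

Answer: [6, 6]

Step-by-step:
ask @ H2 ⇒ 6
ask @ H2 ⇒ 6
ask @ H2 ⇒ 6
emit(6) @ H0 ⇒ out+=6
H0 returns [6, 6]
H1 returns [6, 6]
H2 returns [6, 6]
= [6, 6]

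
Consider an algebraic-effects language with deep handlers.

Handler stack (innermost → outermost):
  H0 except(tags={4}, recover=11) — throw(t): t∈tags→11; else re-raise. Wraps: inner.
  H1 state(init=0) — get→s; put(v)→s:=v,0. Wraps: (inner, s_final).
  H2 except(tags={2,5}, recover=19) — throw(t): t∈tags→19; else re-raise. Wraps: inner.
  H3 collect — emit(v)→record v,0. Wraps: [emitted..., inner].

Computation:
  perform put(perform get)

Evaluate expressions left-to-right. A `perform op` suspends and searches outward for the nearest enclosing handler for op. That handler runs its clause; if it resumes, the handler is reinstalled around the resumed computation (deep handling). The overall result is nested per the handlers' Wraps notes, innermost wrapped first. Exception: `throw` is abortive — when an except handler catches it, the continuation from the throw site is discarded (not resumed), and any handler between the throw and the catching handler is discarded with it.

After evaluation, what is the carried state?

Evaluation trace:
get @ H1 ⇒ 0
put(0) @ H1 ⇒ s:=0
H0 returns 0
H1 returns (0, 0)
H2 returns (0, 0)
H3 returns [(0, 0)]
= [(0, 0)]

Answer: 0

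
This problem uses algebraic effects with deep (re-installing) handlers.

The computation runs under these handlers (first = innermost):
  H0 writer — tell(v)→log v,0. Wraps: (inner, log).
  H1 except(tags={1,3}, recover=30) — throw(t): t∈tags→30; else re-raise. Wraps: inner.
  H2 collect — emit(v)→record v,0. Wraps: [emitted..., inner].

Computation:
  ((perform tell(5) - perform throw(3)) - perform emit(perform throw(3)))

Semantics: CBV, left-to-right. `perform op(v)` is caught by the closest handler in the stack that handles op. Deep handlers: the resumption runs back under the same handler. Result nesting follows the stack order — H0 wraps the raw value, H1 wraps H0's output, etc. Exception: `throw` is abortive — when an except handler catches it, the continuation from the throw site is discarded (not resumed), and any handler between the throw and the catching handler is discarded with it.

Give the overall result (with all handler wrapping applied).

Step-by-step:
tell(5) @ H0 ⇒ log+=5
throw(3) @ H1 caught ⇒ 30
H2 returns [30]
= [30]

Answer: [30]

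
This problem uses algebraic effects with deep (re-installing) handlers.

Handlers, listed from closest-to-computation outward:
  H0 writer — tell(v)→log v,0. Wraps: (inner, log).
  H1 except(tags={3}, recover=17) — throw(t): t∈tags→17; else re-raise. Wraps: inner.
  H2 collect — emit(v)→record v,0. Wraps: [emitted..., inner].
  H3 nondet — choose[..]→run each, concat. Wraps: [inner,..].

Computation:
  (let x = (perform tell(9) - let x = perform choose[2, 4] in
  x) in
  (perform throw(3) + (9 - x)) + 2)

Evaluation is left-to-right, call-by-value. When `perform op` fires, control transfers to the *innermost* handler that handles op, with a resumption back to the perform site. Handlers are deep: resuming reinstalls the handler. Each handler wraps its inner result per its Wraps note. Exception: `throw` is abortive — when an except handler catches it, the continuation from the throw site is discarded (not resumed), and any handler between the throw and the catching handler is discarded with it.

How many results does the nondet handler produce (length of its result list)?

Step-by-step:
tell(9) @ H0 ⇒ log+=9
choose[2, 4] @ H3
  branch[0] choose=2:
    throw(3) @ H1 caught ⇒ 17
    H2 returns [17]
    H3 returns [[17]]
  branch[1] choose=4:
    throw(3) @ H1 caught ⇒ 17
    H2 returns [17]
    H3 returns [[17]]
= [[17], [17]]

Answer: 2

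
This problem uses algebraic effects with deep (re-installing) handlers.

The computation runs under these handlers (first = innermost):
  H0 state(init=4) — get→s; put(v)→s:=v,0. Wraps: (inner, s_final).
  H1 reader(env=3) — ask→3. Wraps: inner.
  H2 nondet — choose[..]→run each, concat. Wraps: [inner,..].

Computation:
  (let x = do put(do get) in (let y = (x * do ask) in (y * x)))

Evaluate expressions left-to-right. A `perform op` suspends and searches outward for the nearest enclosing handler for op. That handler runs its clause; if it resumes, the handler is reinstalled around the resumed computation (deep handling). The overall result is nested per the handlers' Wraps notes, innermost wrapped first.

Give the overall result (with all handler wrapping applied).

Working:
get @ H0 ⇒ 4
put(4) @ H0 ⇒ s:=4
ask @ H1 ⇒ 3
H0 returns (0, 4)
H1 returns (0, 4)
H2 returns [(0, 4)]
= [(0, 4)]

Answer: [(0, 4)]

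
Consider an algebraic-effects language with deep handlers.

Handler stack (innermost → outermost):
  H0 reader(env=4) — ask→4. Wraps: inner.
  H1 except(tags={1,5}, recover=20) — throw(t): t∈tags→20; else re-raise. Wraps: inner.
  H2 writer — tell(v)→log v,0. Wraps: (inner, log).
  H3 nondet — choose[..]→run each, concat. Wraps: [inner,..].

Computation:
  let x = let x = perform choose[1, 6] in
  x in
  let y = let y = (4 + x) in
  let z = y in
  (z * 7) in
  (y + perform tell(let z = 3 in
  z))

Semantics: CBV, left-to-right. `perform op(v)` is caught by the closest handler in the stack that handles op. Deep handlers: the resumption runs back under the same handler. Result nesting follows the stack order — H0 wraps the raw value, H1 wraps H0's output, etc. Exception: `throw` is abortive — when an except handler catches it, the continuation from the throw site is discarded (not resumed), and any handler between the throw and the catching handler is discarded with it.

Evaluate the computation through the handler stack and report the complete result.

Evaluation trace:
choose[1, 6] @ H3
  branch[0] choose=1:
    tell(3) @ H2 ⇒ log+=3
    H0 returns 35
    H1 returns 35
    H2 returns (35, (3))
    H3 returns [(35, (3))]
  branch[1] choose=6:
    tell(3) @ H2 ⇒ log+=3
    H0 returns 70
    H1 returns 70
    H2 returns (70, (3))
    H3 returns [(70, (3))]
= [(35, (3)), (70, (3))]

Answer: [(35, (3)), (70, (3))]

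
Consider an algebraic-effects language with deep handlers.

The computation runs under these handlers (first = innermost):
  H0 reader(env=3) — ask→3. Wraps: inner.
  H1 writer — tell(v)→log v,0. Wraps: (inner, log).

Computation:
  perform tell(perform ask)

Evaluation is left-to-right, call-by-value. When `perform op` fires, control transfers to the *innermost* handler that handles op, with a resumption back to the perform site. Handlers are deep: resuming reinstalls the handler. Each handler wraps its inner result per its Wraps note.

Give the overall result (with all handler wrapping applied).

Answer: (0, (3))

Working:
ask @ H0 ⇒ 3
tell(3) @ H1 ⇒ log+=3
H0 returns 0
H1 returns (0, (3))
= (0, (3))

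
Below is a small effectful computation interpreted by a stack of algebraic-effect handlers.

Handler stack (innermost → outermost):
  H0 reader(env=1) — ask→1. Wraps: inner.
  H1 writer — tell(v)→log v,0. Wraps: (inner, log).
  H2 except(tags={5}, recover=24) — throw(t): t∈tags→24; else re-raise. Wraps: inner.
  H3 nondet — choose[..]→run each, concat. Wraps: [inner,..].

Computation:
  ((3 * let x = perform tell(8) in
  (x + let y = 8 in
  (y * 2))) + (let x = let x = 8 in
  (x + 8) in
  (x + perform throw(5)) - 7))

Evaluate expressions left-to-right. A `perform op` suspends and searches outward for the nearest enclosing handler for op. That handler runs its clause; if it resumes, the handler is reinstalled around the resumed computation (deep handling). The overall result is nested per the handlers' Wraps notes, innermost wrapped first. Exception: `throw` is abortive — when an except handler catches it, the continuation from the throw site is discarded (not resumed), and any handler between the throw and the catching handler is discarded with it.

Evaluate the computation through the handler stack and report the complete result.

Answer: [24]

Step-by-step:
tell(8) @ H1 ⇒ log+=8
throw(5) @ H2 caught ⇒ 24
H3 returns [24]
= [24]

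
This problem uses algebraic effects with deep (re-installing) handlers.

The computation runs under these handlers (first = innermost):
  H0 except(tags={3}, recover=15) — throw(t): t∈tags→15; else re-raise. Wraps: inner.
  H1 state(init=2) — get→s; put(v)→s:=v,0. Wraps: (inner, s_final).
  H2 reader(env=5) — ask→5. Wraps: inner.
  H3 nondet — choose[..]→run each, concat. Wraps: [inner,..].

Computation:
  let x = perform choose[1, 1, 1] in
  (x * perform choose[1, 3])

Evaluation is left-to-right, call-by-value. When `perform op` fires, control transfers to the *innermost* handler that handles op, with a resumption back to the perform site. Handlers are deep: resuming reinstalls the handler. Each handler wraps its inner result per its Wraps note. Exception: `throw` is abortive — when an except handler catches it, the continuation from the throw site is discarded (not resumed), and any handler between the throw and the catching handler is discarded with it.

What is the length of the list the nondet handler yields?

Answer: 6

Evaluation trace:
choose[1, 1, 1] @ H3
  branch[0] choose=1:
    choose[1, 3] @ H3
      branch[0] choose=1:
        H0 returns 1
        H1 returns (1, 2)
        H2 returns (1, 2)
        H3 returns [(1, 2)]
      branch[1] choose=3:
        H0 returns 3
        H1 returns (3, 2)
        H2 returns (3, 2)
        H3 returns [(3, 2)]
  branch[1] choose=1:
    choose[1, 3] @ H3
      branch[0] choose=1:
        H0 returns 1
        H1 returns (1, 2)
        H2 returns (1, 2)
        H3 returns [(1, 2)]
      branch[1] choose=3:
        H0 returns 3
        H1 returns (3, 2)
        H2 returns (3, 2)
        H3 returns [(3, 2)]
  branch[2] choose=1:
    choose[1, 3] @ H3
      branch[0] choose=1:
        H0 returns 1
        H1 returns (1, 2)
        H2 returns (1, 2)
        H3 returns [(1, 2)]
      branch[1] choose=3:
        H0 returns 3
        H1 returns (3, 2)
        H2 returns (3, 2)
        H3 returns [(3, 2)]
= [(1, 2), (3, 2), (1, 2), (3, 2), (1, 2), (3, 2)]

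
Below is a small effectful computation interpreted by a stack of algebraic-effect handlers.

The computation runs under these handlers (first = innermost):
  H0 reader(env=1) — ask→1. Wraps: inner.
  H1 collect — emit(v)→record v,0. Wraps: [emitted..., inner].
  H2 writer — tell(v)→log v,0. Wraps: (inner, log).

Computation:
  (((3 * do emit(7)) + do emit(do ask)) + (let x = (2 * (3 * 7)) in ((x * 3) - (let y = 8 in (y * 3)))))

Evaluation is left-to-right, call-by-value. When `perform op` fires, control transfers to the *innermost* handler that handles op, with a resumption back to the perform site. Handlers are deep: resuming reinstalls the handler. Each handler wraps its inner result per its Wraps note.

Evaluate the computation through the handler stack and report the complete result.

Answer: ([7, 1, 102], ())

Step-by-step:
emit(7) @ H1 ⇒ out+=7
ask @ H0 ⇒ 1
emit(1) @ H1 ⇒ out+=1
H0 returns 102
H1 returns [7, 1, 102]
H2 returns ([7, 1, 102], ())
= ([7, 1, 102], ())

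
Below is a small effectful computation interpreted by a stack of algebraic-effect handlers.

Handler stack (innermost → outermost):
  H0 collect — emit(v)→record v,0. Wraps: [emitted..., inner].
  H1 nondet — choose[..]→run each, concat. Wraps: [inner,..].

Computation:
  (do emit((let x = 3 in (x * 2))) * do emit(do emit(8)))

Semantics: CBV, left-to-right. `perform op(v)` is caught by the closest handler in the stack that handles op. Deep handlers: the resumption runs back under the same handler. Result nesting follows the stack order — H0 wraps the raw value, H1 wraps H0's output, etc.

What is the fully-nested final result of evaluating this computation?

Evaluation trace:
emit(6) @ H0 ⇒ out+=6
emit(8) @ H0 ⇒ out+=8
emit(0) @ H0 ⇒ out+=0
H0 returns [6, 8, 0, 0]
H1 returns [[6, 8, 0, 0]]
= [[6, 8, 0, 0]]

Answer: [[6, 8, 0, 0]]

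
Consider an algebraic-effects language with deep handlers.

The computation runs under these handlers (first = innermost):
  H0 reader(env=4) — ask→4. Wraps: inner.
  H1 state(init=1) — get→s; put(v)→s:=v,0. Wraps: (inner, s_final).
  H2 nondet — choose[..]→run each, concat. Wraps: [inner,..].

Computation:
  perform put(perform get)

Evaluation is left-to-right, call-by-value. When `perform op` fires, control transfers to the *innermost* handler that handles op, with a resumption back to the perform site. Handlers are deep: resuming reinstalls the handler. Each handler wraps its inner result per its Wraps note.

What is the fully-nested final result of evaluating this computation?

Working:
get @ H1 ⇒ 1
put(1) @ H1 ⇒ s:=1
H0 returns 0
H1 returns (0, 1)
H2 returns [(0, 1)]
= [(0, 1)]

Answer: [(0, 1)]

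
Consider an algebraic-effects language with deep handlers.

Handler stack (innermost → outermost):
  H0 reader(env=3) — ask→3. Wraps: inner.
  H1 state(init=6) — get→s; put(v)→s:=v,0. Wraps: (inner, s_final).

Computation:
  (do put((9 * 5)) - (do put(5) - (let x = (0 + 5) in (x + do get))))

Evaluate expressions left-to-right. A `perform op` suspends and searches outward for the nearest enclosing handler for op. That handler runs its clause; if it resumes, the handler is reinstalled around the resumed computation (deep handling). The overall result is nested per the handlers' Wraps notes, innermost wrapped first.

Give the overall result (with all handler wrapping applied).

Answer: (10, 5)

Step-by-step:
put(45) @ H1 ⇒ s:=45
put(5) @ H1 ⇒ s:=5
get @ H1 ⇒ 5
H0 returns 10
H1 returns (10, 5)
= (10, 5)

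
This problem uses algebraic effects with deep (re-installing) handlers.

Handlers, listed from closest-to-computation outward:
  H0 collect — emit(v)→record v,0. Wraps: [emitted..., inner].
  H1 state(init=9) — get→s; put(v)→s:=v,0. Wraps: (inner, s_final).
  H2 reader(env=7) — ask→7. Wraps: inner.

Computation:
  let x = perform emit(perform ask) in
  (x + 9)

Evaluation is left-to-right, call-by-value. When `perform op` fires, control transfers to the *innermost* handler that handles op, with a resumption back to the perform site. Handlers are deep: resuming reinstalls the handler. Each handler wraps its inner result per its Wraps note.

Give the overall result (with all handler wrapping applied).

Working:
ask @ H2 ⇒ 7
emit(7) @ H0 ⇒ out+=7
H0 returns [7, 9]
H1 returns ([7, 9], 9)
H2 returns ([7, 9], 9)
= ([7, 9], 9)

Answer: ([7, 9], 9)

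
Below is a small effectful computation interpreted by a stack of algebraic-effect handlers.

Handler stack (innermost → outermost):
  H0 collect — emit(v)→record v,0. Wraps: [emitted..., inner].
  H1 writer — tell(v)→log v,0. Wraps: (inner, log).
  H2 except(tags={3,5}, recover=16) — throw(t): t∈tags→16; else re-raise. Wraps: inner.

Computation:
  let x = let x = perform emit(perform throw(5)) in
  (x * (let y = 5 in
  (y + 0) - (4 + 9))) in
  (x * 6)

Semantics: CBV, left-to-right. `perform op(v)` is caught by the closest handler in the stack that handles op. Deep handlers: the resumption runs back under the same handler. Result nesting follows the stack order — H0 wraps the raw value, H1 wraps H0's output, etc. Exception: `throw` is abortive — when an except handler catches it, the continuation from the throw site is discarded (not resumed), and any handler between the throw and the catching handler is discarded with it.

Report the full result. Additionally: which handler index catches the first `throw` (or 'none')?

Step-by-step:
throw(5) @ H2 caught ⇒ 16
= 16

Answer: 16 ; first throw caught by: H2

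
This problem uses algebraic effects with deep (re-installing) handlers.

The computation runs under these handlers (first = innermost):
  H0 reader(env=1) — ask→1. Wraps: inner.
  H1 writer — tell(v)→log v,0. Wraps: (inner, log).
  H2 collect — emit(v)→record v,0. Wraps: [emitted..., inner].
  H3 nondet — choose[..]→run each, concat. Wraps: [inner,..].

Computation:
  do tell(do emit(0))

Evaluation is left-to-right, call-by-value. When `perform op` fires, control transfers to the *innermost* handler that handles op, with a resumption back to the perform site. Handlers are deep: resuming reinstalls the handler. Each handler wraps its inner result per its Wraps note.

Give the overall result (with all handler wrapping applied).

Step-by-step:
emit(0) @ H2 ⇒ out+=0
tell(0) @ H1 ⇒ log+=0
H0 returns 0
H1 returns (0, (0))
H2 returns [0, (0, (0))]
H3 returns [[0, (0, (0))]]
= [[0, (0, (0))]]

Answer: [[0, (0, (0))]]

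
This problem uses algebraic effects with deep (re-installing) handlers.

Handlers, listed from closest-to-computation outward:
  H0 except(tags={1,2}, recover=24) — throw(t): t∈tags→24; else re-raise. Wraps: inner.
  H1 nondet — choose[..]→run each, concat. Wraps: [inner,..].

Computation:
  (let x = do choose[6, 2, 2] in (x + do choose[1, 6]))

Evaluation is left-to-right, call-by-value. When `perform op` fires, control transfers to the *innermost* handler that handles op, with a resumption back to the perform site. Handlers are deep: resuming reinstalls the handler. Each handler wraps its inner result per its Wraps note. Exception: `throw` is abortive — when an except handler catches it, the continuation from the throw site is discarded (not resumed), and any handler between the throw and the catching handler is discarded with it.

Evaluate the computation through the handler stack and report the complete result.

Evaluation trace:
choose[6, 2, 2] @ H1
  branch[0] choose=6:
    choose[1, 6] @ H1
      branch[0] choose=1:
        H0 returns 7
        H1 returns [7]
      branch[1] choose=6:
        H0 returns 12
        H1 returns [12]
  branch[1] choose=2:
    choose[1, 6] @ H1
      branch[0] choose=1:
        H0 returns 3
        H1 returns [3]
      branch[1] choose=6:
        H0 returns 8
        H1 returns [8]
  branch[2] choose=2:
    choose[1, 6] @ H1
      branch[0] choose=1:
        H0 returns 3
        H1 returns [3]
      branch[1] choose=6:
        H0 returns 8
        H1 returns [8]
= [7, 12, 3, 8, 3, 8]

Answer: [7, 12, 3, 8, 3, 8]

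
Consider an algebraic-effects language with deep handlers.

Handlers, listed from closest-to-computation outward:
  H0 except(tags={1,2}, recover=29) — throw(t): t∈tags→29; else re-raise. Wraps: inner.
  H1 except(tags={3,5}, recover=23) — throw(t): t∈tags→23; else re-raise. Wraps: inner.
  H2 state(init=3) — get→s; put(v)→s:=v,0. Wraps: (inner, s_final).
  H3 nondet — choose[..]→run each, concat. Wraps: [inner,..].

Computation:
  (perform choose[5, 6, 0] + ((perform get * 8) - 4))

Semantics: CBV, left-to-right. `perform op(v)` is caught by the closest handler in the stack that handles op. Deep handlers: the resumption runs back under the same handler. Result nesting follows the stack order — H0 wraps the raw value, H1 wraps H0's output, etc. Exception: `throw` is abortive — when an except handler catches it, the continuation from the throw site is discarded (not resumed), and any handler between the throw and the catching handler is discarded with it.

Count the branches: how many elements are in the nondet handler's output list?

Answer: 3

Step-by-step:
choose[5, 6, 0] @ H3
  branch[0] choose=5:
    get @ H2 ⇒ 3
    H0 returns 25
    H1 returns 25
    H2 returns (25, 3)
    H3 returns [(25, 3)]
  branch[1] choose=6:
    get @ H2 ⇒ 3
    H0 returns 26
    H1 returns 26
    H2 returns (26, 3)
    H3 returns [(26, 3)]
  branch[2] choose=0:
    get @ H2 ⇒ 3
    H0 returns 20
    H1 returns 20
    H2 returns (20, 3)
    H3 returns [(20, 3)]
= [(25, 3), (26, 3), (20, 3)]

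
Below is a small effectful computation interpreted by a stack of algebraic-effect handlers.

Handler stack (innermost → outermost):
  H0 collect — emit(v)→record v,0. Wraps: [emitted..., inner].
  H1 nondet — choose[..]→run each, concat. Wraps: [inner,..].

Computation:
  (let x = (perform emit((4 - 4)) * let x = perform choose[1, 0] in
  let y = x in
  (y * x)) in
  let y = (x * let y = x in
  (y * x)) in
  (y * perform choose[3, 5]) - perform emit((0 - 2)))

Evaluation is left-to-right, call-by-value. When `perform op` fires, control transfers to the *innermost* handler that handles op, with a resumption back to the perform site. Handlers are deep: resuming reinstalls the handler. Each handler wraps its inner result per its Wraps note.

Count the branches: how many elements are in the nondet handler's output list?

Answer: 4

Step-by-step:
emit(0) @ H0 ⇒ out+=0
choose[1, 0] @ H1
  branch[0] choose=1:
    choose[3, 5] @ H1
      branch[0] choose=3:
        emit(-2) @ H0 ⇒ out+=-2
        H0 returns [0, -2, 0]
        H1 returns [[0, -2, 0]]
      branch[1] choose=5:
        emit(-2) @ H0 ⇒ out+=-2
        H0 returns [0, -2, 0]
        H1 returns [[0, -2, 0]]
  branch[1] choose=0:
    choose[3, 5] @ H1
      branch[0] choose=3:
        emit(-2) @ H0 ⇒ out+=-2
        H0 returns [0, -2, 0]
        H1 returns [[0, -2, 0]]
      branch[1] choose=5:
        emit(-2) @ H0 ⇒ out+=-2
        H0 returns [0, -2, 0]
        H1 returns [[0, -2, 0]]
= [[0, -2, 0], [0, -2, 0], [0, -2, 0], [0, -2, 0]]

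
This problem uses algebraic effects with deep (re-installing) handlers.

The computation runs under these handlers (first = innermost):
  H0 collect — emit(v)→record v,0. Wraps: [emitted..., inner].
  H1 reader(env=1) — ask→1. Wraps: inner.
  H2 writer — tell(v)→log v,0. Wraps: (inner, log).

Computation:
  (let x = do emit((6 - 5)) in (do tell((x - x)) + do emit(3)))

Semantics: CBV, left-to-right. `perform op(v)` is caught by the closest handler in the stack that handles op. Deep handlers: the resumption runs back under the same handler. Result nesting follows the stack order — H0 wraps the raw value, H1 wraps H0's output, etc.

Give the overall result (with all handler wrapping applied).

Working:
emit(1) @ H0 ⇒ out+=1
tell(0) @ H2 ⇒ log+=0
emit(3) @ H0 ⇒ out+=3
H0 returns [1, 3, 0]
H1 returns [1, 3, 0]
H2 returns ([1, 3, 0], (0))
= ([1, 3, 0], (0))

Answer: ([1, 3, 0], (0))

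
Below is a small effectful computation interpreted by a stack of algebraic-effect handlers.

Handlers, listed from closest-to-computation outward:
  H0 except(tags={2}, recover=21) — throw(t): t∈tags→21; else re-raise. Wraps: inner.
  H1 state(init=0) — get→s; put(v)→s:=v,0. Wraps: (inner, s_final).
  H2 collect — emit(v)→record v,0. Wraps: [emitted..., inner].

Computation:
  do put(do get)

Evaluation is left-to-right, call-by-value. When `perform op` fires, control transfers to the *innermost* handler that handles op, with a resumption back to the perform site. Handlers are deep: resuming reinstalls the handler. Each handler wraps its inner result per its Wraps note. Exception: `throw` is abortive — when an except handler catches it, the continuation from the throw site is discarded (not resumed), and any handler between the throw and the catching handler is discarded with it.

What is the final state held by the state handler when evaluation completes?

Working:
get @ H1 ⇒ 0
put(0) @ H1 ⇒ s:=0
H0 returns 0
H1 returns (0, 0)
H2 returns [(0, 0)]
= [(0, 0)]

Answer: 0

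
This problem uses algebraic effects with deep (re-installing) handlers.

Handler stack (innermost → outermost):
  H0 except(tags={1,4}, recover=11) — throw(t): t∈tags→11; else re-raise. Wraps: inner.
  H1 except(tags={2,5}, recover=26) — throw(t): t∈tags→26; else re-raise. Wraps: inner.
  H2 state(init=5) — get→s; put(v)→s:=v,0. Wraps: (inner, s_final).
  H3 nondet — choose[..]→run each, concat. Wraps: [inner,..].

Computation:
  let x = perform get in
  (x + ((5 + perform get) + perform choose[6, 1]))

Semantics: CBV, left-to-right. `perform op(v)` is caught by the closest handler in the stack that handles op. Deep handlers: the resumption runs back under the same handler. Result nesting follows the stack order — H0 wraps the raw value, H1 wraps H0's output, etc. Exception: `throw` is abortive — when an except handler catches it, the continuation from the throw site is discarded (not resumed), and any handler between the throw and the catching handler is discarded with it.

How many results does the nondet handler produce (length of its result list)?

Answer: 2

Step-by-step:
get @ H2 ⇒ 5
get @ H2 ⇒ 5
choose[6, 1] @ H3
  branch[0] choose=6:
    H0 returns 21
    H1 returns 21
    H2 returns (21, 5)
    H3 returns [(21, 5)]
  branch[1] choose=1:
    H0 returns 16
    H1 returns 16
    H2 returns (16, 5)
    H3 returns [(16, 5)]
= [(21, 5), (16, 5)]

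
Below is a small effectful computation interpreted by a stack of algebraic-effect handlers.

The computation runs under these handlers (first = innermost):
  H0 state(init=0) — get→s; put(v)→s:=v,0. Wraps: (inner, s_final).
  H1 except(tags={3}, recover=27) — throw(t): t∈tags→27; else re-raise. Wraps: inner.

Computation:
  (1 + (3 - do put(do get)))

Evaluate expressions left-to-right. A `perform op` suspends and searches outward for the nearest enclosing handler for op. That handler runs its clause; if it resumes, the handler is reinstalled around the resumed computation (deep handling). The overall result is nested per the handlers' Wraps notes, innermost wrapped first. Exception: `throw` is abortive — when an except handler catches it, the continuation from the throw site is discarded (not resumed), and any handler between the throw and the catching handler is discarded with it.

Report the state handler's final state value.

Step-by-step:
get @ H0 ⇒ 0
put(0) @ H0 ⇒ s:=0
H0 returns (4, 0)
H1 returns (4, 0)
= (4, 0)

Answer: 0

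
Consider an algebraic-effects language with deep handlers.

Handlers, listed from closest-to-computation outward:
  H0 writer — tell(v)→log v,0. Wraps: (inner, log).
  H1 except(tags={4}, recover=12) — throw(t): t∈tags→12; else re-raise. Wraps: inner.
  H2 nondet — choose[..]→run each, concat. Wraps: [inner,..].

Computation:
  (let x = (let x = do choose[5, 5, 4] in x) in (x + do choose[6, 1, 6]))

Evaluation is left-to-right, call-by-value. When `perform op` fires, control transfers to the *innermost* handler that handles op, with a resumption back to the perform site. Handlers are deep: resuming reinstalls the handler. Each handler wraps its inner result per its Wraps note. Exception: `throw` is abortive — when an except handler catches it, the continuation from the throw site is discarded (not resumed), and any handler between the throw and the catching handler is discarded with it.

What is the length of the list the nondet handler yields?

Working:
choose[5, 5, 4] @ H2
  branch[0] choose=5:
    choose[6, 1, 6] @ H2
      branch[0] choose=6:
        H0 returns (11, ())
        H1 returns (11, ())
        H2 returns [(11, ())]
      branch[1] choose=1:
        H0 returns (6, ())
        H1 returns (6, ())
        H2 returns [(6, ())]
      branch[2] choose=6:
        H0 returns (11, ())
        H1 returns (11, ())
        H2 returns [(11, ())]
  branch[1] choose=5:
    choose[6, 1, 6] @ H2
      branch[0] choose=6:
        H0 returns (11, ())
        H1 returns (11, ())
        H2 returns [(11, ())]
      branch[1] choose=1:
        H0 returns (6, ())
        H1 returns (6, ())
        H2 returns [(6, ())]
      branch[2] choose=6:
        H0 returns (11, ())
        H1 returns (11, ())
        H2 returns [(11, ())]
  branch[2] choose=4:
    choose[6, 1, 6] @ H2
      branch[0] choose=6:
        H0 returns (10, ())
        H1 returns (10, ())
        H2 returns [(10, ())]
      branch[1] choose=1:
        H0 returns (5, ())
        H1 returns (5, ())
        H2 returns [(5, ())]
      branch[2] choose=6:
        H0 returns (10, ())
        H1 returns (10, ())
        H2 returns [(10, ())]
= [(11, ()), (6, ()), (11, ()), (11, ()), (6, ()), (11, ()), (10, ()), (5, ()), (10, ())]

Answer: 9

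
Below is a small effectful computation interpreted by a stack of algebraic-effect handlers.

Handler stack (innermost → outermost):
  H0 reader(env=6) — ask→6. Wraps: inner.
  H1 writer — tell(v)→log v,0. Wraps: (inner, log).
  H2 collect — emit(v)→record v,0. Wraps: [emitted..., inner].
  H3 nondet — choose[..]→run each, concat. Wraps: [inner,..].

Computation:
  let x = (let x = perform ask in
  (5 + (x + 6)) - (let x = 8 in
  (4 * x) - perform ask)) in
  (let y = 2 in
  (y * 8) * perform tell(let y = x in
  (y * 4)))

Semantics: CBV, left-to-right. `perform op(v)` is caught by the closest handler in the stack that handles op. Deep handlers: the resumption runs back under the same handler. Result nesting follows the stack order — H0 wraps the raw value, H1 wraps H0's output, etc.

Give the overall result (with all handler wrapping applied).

Answer: [[(0, (-36))]]

Working:
ask @ H0 ⇒ 6
ask @ H0 ⇒ 6
tell(-36) @ H1 ⇒ log+=-36
H0 returns 0
H1 returns (0, (-36))
H2 returns [(0, (-36))]
H3 returns [[(0, (-36))]]
= [[(0, (-36))]]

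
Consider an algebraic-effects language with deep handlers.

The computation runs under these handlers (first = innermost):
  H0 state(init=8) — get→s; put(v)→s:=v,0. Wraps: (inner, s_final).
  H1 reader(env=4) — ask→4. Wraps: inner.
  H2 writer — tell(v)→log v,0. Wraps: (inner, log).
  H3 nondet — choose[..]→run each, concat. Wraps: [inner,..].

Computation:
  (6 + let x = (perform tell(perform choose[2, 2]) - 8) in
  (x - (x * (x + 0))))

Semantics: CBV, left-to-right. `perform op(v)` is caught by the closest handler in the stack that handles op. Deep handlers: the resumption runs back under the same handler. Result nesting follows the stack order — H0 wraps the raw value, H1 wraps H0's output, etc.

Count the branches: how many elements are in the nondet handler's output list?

Working:
choose[2, 2] @ H3
  branch[0] choose=2:
    tell(2) @ H2 ⇒ log+=2
    H0 returns (-66, 8)
    H1 returns (-66, 8)
    H2 returns ((-66, 8), (2))
    H3 returns [((-66, 8), (2))]
  branch[1] choose=2:
    tell(2) @ H2 ⇒ log+=2
    H0 returns (-66, 8)
    H1 returns (-66, 8)
    H2 returns ((-66, 8), (2))
    H3 returns [((-66, 8), (2))]
= [((-66, 8), (2)), ((-66, 8), (2))]

Answer: 2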